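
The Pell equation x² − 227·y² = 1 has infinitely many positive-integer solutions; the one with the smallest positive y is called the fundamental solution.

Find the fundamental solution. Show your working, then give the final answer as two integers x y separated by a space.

d=227: √d = [15; 15,30] (ℓ=2, even), read p_1/q_1
i=0: a=15 ⇒ p=15, q=1
i=1: a=15 ⇒ p=226, q=15
(x₁, y₁) = (226, 15);  226² − 227·15² = 1 ✓

226 15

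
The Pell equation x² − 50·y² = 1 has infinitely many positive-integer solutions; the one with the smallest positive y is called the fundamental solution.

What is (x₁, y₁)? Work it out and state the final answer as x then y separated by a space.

99 14

[7; 14] for √50; ℓ=1 ⇒ convergent index 1
a_0=7:  p_0=7·1+0=7,  q_0=7·0+1=1
a_1=14:  p_1=14·7+1=99,  q_1=14·1+0=14
fundamental: x₁=99, y₁=14  (since 9801 − 50·196 = 1)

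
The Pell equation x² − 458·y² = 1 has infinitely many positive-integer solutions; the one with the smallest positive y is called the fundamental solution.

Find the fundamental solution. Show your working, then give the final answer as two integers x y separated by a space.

22899 1070

d=458: √d = [21; 2,2,42] (ℓ=3, odd), read p_5/q_5
a_0=21:  p_0=21·1+0=21,  q_0=21·0+1=1
a_1=2:  p_1=2·21+1=43,  q_1=2·1+0=2
…
a_4=2:  p_4=2·4537+107=9181,  q_4=2·212+5=429
a_5=2:  p_5=2·9181+4537=22899,  q_5=2·429+212=1070
(x₁, y₁) = (22899, 1070);  22899² − 458·1070² = 1 ✓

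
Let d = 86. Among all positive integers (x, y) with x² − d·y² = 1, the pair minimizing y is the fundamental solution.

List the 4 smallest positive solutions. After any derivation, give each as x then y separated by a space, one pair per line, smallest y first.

d=86: √d = [9; 3,1,1,1,8,1,1,1,3,18] (ℓ=10, even), read p_9/q_9
i=0: a=9 ⇒ p=9, q=1
i=1: a=3 ⇒ p=28, q=3
i=2: a=1 ⇒ p=37, q=4
i=3: a=1 ⇒ p=65, q=7
i=4: a=1 ⇒ p=102, q=11
i=5: a=8 ⇒ p=881, q=95
i=6: a=1 ⇒ p=983, q=106
i=7: a=1 ⇒ p=1864, q=201
i=8: a=1 ⇒ p=2847, q=307
i=9: a=3 ⇒ p=10405, q=1122
(x₁, y₁) = (10405, 1122);  10405² − 86·1122² = 1 ✓
n=2: (10405,1122)∘(10405,1122) = (10405·10405+86·1122·1122, 10405·1122+1122·10405) = (216528049,23348820)
n=3: (216528049,23348820)∘(10405,1122) = (10405·216528049+86·1122·23348820, 10405·23348820+1122·216528049) = (4505948689285,485888943078)
n=4: (4505948689285,485888943078)∘(10405,1122) = (10405·4505948689285+86·1122·485888943078, 10405·485888943078+1122·4505948689285) = (93768792007492801,10111348882104360)

10405 1122
216528049 23348820
4505948689285 485888943078
93768792007492801 10111348882104360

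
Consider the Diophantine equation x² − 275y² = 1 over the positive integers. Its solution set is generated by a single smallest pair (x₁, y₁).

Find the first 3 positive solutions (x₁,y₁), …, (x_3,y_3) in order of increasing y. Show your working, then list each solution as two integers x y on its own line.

√275 → a₀=16, period (1,1,2,1,1,32); ℓ=6 even so k=5
a_0=16:  p_0=16·1+0=16,  q_0=16·0+1=1
…
a_2=1:  p_2=1·17+16=33,  q_2=1·1+1=2
a_3=2:  p_3=2·33+17=83,  q_3=2·2+1=5
a_4=1:  p_4=1·83+33=116,  q_4=1·5+2=7
a_5=1:  p_5=1·116+83=199,  q_5=1·7+5=12
(x₁, y₁) = (199, 12);  199² − 275·12² = 1 ✓
(199+12√275)^2 = 79201 + 4776√275
(199+12√275)^3 = 31521799 + 1900836√275

199 12
79201 4776
31521799 1900836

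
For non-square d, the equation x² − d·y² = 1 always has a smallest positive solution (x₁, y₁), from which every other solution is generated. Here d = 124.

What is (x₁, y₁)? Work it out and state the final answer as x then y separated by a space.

4620799 414960

d=124: √d = [11; 7,2,1,1,1,…,2,7,22] (ℓ=16, even), read p_15/q_15
a_0=11:  p_0=11·1+0=11,  q_0=11·0+1=1
…
a_3=1:  p_3=1·167+78=245,  q_3=1·15+7=22
a_4=1:  p_4=1·245+167=412,  q_4=1·22+15=37
…
a_6=3:  p_6=3·657+412=2383,  q_6=3·59+37=214
a_7=1:  p_7=1·2383+657=3040,  q_7=1·214+59=273
…
a_11=1:  p_11=1·67292+17583=84875,  q_11=1·6043+1579=7622
a_12=1:  p_12=1·84875+67292=152167,  q_12=1·7622+6043=13665
…
a_14=2:  p_14=2·237042+152167=626251,  q_14=2·21287+13665=56239
a_15=7:  p_15=7·626251+237042=4620799,  q_15=7·56239+21287=414960
→ (4620799, 414960).  Check: 4620799²=21351783398401, 124·414960²=21351783398400, difference 1.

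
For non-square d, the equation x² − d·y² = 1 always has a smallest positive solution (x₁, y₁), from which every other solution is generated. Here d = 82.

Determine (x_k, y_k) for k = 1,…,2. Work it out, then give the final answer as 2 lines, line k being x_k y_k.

163 18
53137 5868

[9; 18] for √82; ℓ=1 ⇒ convergent index 1
i=0: a=9 ⇒ p=9, q=1
i=1: a=18 ⇒ p=163, q=18
fundamental: x₁=163, y₁=18  (since 26569 − 82·324 = 1)
(x_2, y_2) = (163·163 + 82·18·18, 163·18 + 18·163) = (53137, 5868)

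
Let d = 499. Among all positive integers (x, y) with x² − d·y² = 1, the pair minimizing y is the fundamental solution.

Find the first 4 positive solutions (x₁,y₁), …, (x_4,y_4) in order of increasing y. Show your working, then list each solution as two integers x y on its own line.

4490 201
40320199 1804980
362075382530 16208720199
3251436894799201 145554305582040

d=499: √d = [22; 2,1,21,1,2,44] (ℓ=6, even), read p_5/q_5
a_0=22:  p_0=22·1+0=22,  q_0=22·0+1=1
…
a_2=1:  p_2=1·45+22=67,  q_2=1·2+1=3
…
a_4=1:  p_4=1·1452+67=1519,  q_4=1·65+3=68
a_5=2:  p_5=2·1519+1452=4490,  q_5=2·68+65=201
(x₁, y₁) = (4490, 201);  4490² − 499·201² = 1 ✓
(x_2, y_2) = (4490·4490 + 499·201·201, 4490·201 + 201·4490) = (40320199, 1804980)
(x_3, y_3) = (4490·40320199 + 499·201·1804980, 4490·1804980 + 201·40320199) = (362075382530, 16208720199)
(x_4, y_4) = (4490·362075382530 + 499·201·16208720199, 4490·16208720199 + 201·362075382530) = (3251436894799201, 145554305582040)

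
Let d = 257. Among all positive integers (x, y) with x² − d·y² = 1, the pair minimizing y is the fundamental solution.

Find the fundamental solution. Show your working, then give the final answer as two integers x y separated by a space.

513 32

d=257: √d = [16; 32] (ℓ=1, odd), read p_1/q_1
a_0=16:  p_0=16·1+0=16,  q_0=16·0+1=1
a_1=32:  p_1=32·16+1=513,  q_1=32·1+0=32
fundamental: x₁=513, y₁=32  (since 263169 − 257·1024 = 1)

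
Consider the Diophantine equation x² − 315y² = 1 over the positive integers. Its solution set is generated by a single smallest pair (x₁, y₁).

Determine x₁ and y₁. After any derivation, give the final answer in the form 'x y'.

[17; 1,2,1,34] for √315; ℓ=4 ⇒ convergent index 3
k=0  a_k=17  p_k/q_k = 17/1
…
k=2  a_k=2  p_k/q_k = 53/3
k=3  a_k=1  p_k/q_k = 71/4
fundamental: x₁=71, y₁=4  (since 5041 − 315·16 = 1)

71 4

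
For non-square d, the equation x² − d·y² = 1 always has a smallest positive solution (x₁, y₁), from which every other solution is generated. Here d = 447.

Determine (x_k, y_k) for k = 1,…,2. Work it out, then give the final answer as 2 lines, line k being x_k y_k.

148 7
43807 2072

[21; 7,42] for √447; ℓ=2 ⇒ convergent index 1
i=0: a=21 ⇒ p=21, q=1
i=1: a=7 ⇒ p=148, q=7
fundamental: x₁=148, y₁=7  (since 21904 − 447·49 = 1)
(x_2, y_2) = (148·148 + 447·7·7, 148·7 + 7·148) = (43807, 2072)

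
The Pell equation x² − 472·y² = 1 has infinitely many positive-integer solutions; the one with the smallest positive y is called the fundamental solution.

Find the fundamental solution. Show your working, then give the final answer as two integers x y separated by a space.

306917 14127

√472 → a₀=21, period (1,2,1,1,1,…,2,1,42); ℓ=14 even so k=13
i=0: a=21 ⇒ p=21, q=1
…
i=8: a=4 ⇒ p=24224, q=1115
i=9: a=1 ⇒ p=30003, q=1381
i=10: a=1 ⇒ p=54227, q=2496
i=11: a=1 ⇒ p=84230, q=3877
i=12: a=2 ⇒ p=222687, q=10250
i=13: a=1 ⇒ p=306917, q=14127
(x₁, y₁) = (306917, 14127);  306917² − 472·14127² = 1 ✓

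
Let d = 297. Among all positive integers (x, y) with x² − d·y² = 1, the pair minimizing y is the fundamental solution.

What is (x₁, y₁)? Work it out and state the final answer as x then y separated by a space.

√297 = [17; 4,3,1,1,2,1,1,3,4,34, …], period ℓ=10 (even) → k=9
i=0: a=17 ⇒ p=17, q=1
…
i=3: a=1 ⇒ p=293, q=17
…
i=6: a=1 ⇒ p=1844, q=107
i=7: a=1 ⇒ p=3171, q=184
i=8: a=3 ⇒ p=11357, q=659
i=9: a=4 ⇒ p=48599, q=2820
fundamental: x₁=48599, y₁=2820  (since 2361862801 − 297·7952400 = 1)

48599 2820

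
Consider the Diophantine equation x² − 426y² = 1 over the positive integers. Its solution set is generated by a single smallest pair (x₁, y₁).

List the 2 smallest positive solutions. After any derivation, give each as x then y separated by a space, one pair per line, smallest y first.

88751 4300
15753480001 763258600

[20; 1,1,1,3,2,6,2,3,1,1,1,40] for √426; ℓ=12 ⇒ convergent index 11
k=0  a_k=20  p_k/q_k = 20/1
k=1  a_k=1  p_k/q_k = 21/1
k=2  a_k=1  p_k/q_k = 41/2
…
k=4  a_k=3  p_k/q_k = 227/11
…
k=7  a_k=2  p_k/q_k = 7162/347
…
k=9  a_k=1  p_k/q_k = 31971/1549
k=10  a_k=1  p_k/q_k = 56780/2751
k=11  a_k=1  p_k/q_k = 88751/4300
→ (88751, 4300).  Check: 88751²=7876740001, 426·4300²=7876740000, difference 1.
n=2: (88751,4300)∘(88751,4300) = (88751·88751+426·4300·4300, 88751·4300+4300·88751) = (15753480001,763258600)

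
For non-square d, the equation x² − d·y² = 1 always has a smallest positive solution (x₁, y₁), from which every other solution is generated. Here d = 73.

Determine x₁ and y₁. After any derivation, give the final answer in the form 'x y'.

2281249 267000

d=73: √d = [8; 1,1,5,5,1,1,16] (ℓ=7, odd), read p_13/q_13
a_0=8:  p_0=8·1+0=8,  q_0=8·0+1=1
…
a_4=5:  p_4=5·94+17=487,  q_4=5·11+2=57
a_5=1:  p_5=1·487+94=581,  q_5=1·57+11=68
…
a_9=1:  p_9=1·18737+17669=36406,  q_9=1·2193+2068=4261
…
a_12=1:  p_12=1·1040241+200767=1241008,  q_12=1·121751+23498=145249
a_13=1:  p_13=1·1241008+1040241=2281249,  q_13=1·145249+121751=267000
fundamental: x₁=2281249, y₁=267000  (since 5204097000001 − 73·71289000000 = 1)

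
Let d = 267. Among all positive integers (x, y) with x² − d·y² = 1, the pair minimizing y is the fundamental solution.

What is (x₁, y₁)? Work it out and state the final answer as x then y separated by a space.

[16; 2,1,15,1,2,32] for √267; ℓ=6 ⇒ convergent index 5
i=0: a=16 ⇒ p=16, q=1
…
i=3: a=15 ⇒ p=768, q=47
i=4: a=1 ⇒ p=817, q=50
i=5: a=2 ⇒ p=2402, q=147
(x₁, y₁) = (2402, 147);  2402² − 267·147² = 1 ✓

2402 147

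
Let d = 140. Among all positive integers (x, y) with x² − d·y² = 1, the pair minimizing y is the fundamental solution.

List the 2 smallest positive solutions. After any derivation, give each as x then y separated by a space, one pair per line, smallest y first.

√140 → a₀=11, period (1,4,1,22); ℓ=4 even so k=3
step 0: (11, 1)  from 11·(1,0) + (0,1)
step 1: (12, 1)  from 1·(11,1) + (1,0)
step 2: (59, 5)  from 4·(12,1) + (11,1)
step 3: (71, 6)  from 1·(59,5) + (12,1)
→ (71, 6).  Check: 71²=5041, 140·6²=5040, difference 1.
(x_2, y_2) = (71·71 + 140·6·6, 71·6 + 6·71) = (10081, 852)

71 6
10081 852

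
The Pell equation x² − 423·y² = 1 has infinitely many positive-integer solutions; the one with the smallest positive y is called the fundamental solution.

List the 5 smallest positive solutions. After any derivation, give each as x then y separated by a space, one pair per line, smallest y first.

[20; 1,1,3,4,3,1,1,40] for √423; ℓ=8 ⇒ convergent index 7
a_0=20:  p_0=20·1+0=20,  q_0=20·0+1=1
a_1=1:  p_1=1·20+1=21,  q_1=1·1+0=1
…
a_4=4:  p_4=4·144+41=617,  q_4=4·7+2=30
…
a_6=1:  p_6=1·1995+617=2612,  q_6=1·97+30=127
a_7=1:  p_7=1·2612+1995=4607,  q_7=1·127+97=224
fundamental: x₁=4607, y₁=224  (since 21224449 − 423·50176 = 1)
(4607+224√423)^2 = 42448897 + 2063936√423
(4607+224√423)^3 = 391124132351 + 19017106080√423
(4607+224√423)^4 = 3603817713033217 + 175223613357184√423
(4607+224√423)^5 = 33205576016763929087 + 1614510354455987296√423

4607 224
42448897 2063936
391124132351 19017106080
3603817713033217 175223613357184
33205576016763929087 1614510354455987296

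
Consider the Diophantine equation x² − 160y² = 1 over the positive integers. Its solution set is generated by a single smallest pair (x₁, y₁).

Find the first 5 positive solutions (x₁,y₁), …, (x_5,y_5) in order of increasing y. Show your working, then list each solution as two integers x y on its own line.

721 57
1039681 82194
1499219281 118523691
2161873163521 170911080228
3117419602578001 246453659165085

[12; 1,1,1,5,1,1,1,24] for √160; ℓ=8 ⇒ convergent index 7
step 0: (12, 1)  from 12·(1,0) + (0,1)
…
step 6: (468, 37)  from 1·(253,20) + (215,17)
step 7: (721, 57)  from 1·(468,37) + (253,20)
(x₁, y₁) = (721, 57);  721² − 160·57² = 1 ✓
(x_2, y_2) = (721·721 + 160·57·57, 721·57 + 57·721) = (1039681, 82194)
(x_3, y_3) = (721·1039681 + 160·57·82194, 721·82194 + 57·1039681) = (1499219281, 118523691)
(x_4, y_4) = (721·1499219281 + 160·57·118523691, 721·118523691 + 57·1499219281) = (2161873163521, 170911080228)
(x_5, y_5) = (721·2161873163521 + 160·57·170911080228, 721·170911080228 + 57·2161873163521) = (3117419602578001, 246453659165085)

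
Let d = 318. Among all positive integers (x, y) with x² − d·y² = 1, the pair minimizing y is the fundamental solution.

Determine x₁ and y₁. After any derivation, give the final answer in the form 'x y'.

√318 = [17; 1,4,1,34, …], period ℓ=4 (even) → k=3
i=0: a=17 ⇒ p=17, q=1
…
i=2: a=4 ⇒ p=89, q=5
i=3: a=1 ⇒ p=107, q=6
fundamental: x₁=107, y₁=6  (since 11449 − 318·36 = 1)

107 6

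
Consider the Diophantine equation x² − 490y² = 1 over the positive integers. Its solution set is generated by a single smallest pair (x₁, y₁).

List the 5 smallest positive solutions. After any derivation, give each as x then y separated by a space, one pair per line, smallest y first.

1039681 46968
2161873163521 97663474416
4495316905044313921 203077717488555624
9347391150304592810234881 422272088792340335957472
19436609957075163398170578312001 878056535095215307939712337240

[22; 7,2,1,4,4,4,1,2,7,44] for √490; ℓ=10 ⇒ convergent index 9
i=0: a=22 ⇒ p=22, q=1
…
i=2: a=2 ⇒ p=332, q=15
i=3: a=1 ⇒ p=487, q=22
…
i=8: a=2 ⇒ p=141338, q=6385
i=9: a=7 ⇒ p=1039681, q=46968
fundamental: x₁=1039681, y₁=46968  (since 1080936581761 − 490·2205993024 = 1)
k=2:  x_2 = 1039681·1039681+490·46968·46968 = 2161873163521,  y_2 = 1039681·46968+46968·1039681 = 97663474416
k=3:  x_3 = 1039681·2161873163521+490·46968·97663474416 = 4495316905044313921,  y_3 = 1039681·97663474416+46968·2161873163521 = 203077717488555624
k=4:  x_4 = 1039681·4495316905044313921+490·46968·203077717488555624 = 9347391150304592810234881,  y_4 = 1039681·203077717488555624+46968·4495316905044313921 = 422272088792340335957472
k=5:  x_5 = 1039681·9347391150304592810234881+490·46968·422272088792340335957472 = 19436609957075163398170578312001,  y_5 = 1039681·422272088792340335957472+46968·9347391150304592810234881 = 878056535095215307939712337240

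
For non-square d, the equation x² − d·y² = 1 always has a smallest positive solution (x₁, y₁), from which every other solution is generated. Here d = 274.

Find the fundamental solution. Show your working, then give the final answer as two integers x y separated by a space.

3959299 239190

√274 = [16; 1,1,4,4,1,1,32, …], period ℓ=7 (odd) → k=13
a_0=16:  p_0=16·1+0=16,  q_0=16·0+1=1
a_1=1:  p_1=1·16+1=17,  q_1=1·1+0=1
…
a_3=4:  p_3=4·33+17=149,  q_3=4·2+1=9
…
a_5=1:  p_5=1·629+149=778,  q_5=1·38+9=47
…
a_10=4:  p_10=4·93011+47209=419253,  q_10=4·5619+2852=25328
a_11=4:  p_11=4·419253+93011=1770023,  q_11=4·25328+5619=106931
a_12=1:  p_12=1·1770023+419253=2189276,  q_12=1·106931+25328=132259
a_13=1:  p_13=1·2189276+1770023=3959299,  q_13=1·132259+106931=239190
→ (3959299, 239190).  Check: 3959299²=15676048571401, 274·239190²=15676048571400, difference 1.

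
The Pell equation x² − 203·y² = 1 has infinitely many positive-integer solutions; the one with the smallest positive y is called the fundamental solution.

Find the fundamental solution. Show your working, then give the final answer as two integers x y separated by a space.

57 4

d=203: √d = [14; 4,28] (ℓ=2, even), read p_1/q_1
a_0=14:  p_0=14·1+0=14,  q_0=14·0+1=1
a_1=4:  p_1=4·14+1=57,  q_1=4·1+0=4
→ (57, 4).  Check: 57²=3249, 203·4²=3248, difference 1.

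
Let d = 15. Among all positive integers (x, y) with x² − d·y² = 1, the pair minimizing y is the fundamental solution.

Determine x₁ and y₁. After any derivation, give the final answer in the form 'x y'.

4 1

√15 → a₀=3, period (1,6); ℓ=2 even so k=1
step 0: (3, 1)  from 3·(1,0) + (0,1)
step 1: (4, 1)  from 1·(3,1) + (1,0)
→ (4, 1).  Check: 4²=16, 15·1²=15, difference 1.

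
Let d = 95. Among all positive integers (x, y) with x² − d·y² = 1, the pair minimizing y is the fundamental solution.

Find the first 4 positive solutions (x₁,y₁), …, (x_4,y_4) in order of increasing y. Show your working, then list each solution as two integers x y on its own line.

d=95: √d = [9; 1,2,1,18] (ℓ=4, even), read p_3/q_3
k=0  a_k=9  p_k/q_k = 9/1
…
k=2  a_k=2  p_k/q_k = 29/3
k=3  a_k=1  p_k/q_k = 39/4
→ (39, 4).  Check: 39²=1521, 95·4²=1520, difference 1.
(39+4√95)^2 = 3041 + 312√95
(39+4√95)^3 = 237159 + 24332√95
(39+4√95)^4 = 18495361 + 1897584√95

39 4
3041 312
237159 24332
18495361 1897584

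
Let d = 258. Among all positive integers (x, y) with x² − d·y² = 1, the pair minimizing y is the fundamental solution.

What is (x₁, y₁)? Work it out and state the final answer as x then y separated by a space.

d=258: √d = [16; 16,32] (ℓ=2, even), read p_1/q_1
a_0=16:  p_0=16·1+0=16,  q_0=16·0+1=1
a_1=16:  p_1=16·16+1=257,  q_1=16·1+0=16
(x₁, y₁) = (257, 16);  257² − 258·16² = 1 ✓

257 16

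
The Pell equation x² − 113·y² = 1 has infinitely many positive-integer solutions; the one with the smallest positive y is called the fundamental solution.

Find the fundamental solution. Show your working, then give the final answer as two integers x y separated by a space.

[10; 1,1,1,2,2,1,1,1,20] for √113; ℓ=9 ⇒ convergent index 17
step 0: (10, 1)  from 10·(1,0) + (0,1)
step 1: (11, 1)  from 1·(10,1) + (1,0)
step 2: (21, 2)  from 1·(11,1) + (10,1)
step 3: (32, 3)  from 1·(21,2) + (11,1)
step 4: (85, 8)  from 2·(32,3) + (21,2)
…
step 7: (489, 46)  from 1·(287,27) + (202,19)
step 8: (776, 73)  from 1·(489,46) + (287,27)
…
step 10: (16785, 1579)  from 1·(16009,1506) + (776,73)
…
step 13: (131952, 12413)  from 2·(49579,4664) + (32794,3085)
step 14: (313483, 29490)  from 2·(131952,12413) + (49579,4664)
…
step 16: (758918, 71393)  from 1·(445435,41903) + (313483,29490)
step 17: (1204353, 113296)  from 1·(758918,71393) + (445435,41903)
(x₁, y₁) = (1204353, 113296);  1204353² − 113·113296² = 1 ✓

1204353 113296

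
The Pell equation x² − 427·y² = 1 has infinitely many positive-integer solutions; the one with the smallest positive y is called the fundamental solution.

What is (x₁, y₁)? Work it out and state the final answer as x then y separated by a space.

62 3

√427 → a₀=20, period (1,1,1,40); ℓ=4 even so k=3
i=0: a=20 ⇒ p=20, q=1
i=1: a=1 ⇒ p=21, q=1
i=2: a=1 ⇒ p=41, q=2
i=3: a=1 ⇒ p=62, q=3
(x₁, y₁) = (62, 3);  62² − 427·3² = 1 ✓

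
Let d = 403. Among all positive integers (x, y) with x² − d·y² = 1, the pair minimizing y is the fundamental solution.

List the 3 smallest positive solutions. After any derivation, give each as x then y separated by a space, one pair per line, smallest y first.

[20; 13,2,1,3,1,3,1,2,13,40] for √403; ℓ=10 ⇒ convergent index 9
i=0: a=20 ⇒ p=20, q=1
i=1: a=13 ⇒ p=261, q=13
…
i=3: a=1 ⇒ p=803, q=40
i=4: a=3 ⇒ p=2951, q=147
…
i=8: a=2 ⇒ p=50147, q=2498
i=9: a=13 ⇒ p=669878, q=33369
fundamental: x₁=669878, y₁=33369  (since 448736534884 − 403·1113490161 = 1)
(669878+33369√403)^2 = 897473069767 + 44706317964√403
(669878+33369√403)^3 = 1202394930058086974 + 59895557730143415√403

669878 33369
897473069767 44706317964
1202394930058086974 59895557730143415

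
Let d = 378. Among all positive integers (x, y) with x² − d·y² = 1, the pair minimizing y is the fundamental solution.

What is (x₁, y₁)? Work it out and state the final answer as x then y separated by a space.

√378 = [19; 2,3,1,4,1,3,2,38, …], period ℓ=8 (even) → k=7
i=0: a=19 ⇒ p=19, q=1
i=1: a=2 ⇒ p=39, q=2
…
i=5: a=1 ⇒ p=1011, q=52
i=6: a=3 ⇒ p=3869, q=199
i=7: a=2 ⇒ p=8749, q=450
→ (8749, 450).  Check: 8749²=76545001, 378·450²=76545000, difference 1.

8749 450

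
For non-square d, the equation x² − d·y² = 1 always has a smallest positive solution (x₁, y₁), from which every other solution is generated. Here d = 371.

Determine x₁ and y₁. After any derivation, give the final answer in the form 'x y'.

1695 88

√371 = [19; 3,1,4,1,3,38, …], period ℓ=6 (even) → k=5
k=0  a_k=19  p_k/q_k = 19/1
…
k=4  a_k=1  p_k/q_k = 443/23
k=5  a_k=3  p_k/q_k = 1695/88
(x₁, y₁) = (1695, 88);  1695² − 371·88² = 1 ✓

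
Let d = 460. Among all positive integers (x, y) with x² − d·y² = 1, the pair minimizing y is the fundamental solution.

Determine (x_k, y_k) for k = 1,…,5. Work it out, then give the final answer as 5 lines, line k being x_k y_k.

2535751 118230
12860066268001 599603681460
65219851798297071751 3040891269731634690
330762608834754335913072001 15421886156225925189922920
1677463232230609064240018182143751 78212126485069051161274736991150

√460 → a₀=21, period (2,4,3,1,2,10,2,1,3,4,2,42); ℓ=12 even so k=11
i=0: a=21 ⇒ p=21, q=1
…
i=3: a=3 ⇒ p=622, q=29
…
i=6: a=10 ⇒ p=23335, q=1088
i=7: a=2 ⇒ p=48922, q=2281
i=8: a=1 ⇒ p=72257, q=3369
i=9: a=3 ⇒ p=265693, q=12388
i=10: a=4 ⇒ p=1135029, q=52921
i=11: a=2 ⇒ p=2535751, q=118230
→ (2535751, 118230).  Check: 2535751²=6430033134001, 460·118230²=6430033134000, difference 1.
(x_2, y_2) = (2535751·2535751 + 460·118230·118230, 2535751·118230 + 118230·2535751) = (12860066268001, 599603681460)
(x_3, y_3) = (2535751·12860066268001 + 460·118230·599603681460, 2535751·599603681460 + 118230·12860066268001) = (65219851798297071751, 3040891269731634690)
(x_4, y_4) = (2535751·65219851798297071751 + 460·118230·3040891269731634690, 2535751·3040891269731634690 + 118230·65219851798297071751) = (330762608834754335913072001, 15421886156225925189922920)
(x_5, y_5) = (2535751·330762608834754335913072001 + 460·118230·15421886156225925189922920, 2535751·15421886156225925189922920 + 118230·330762608834754335913072001) = (1677463232230609064240018182143751, 78212126485069051161274736991150)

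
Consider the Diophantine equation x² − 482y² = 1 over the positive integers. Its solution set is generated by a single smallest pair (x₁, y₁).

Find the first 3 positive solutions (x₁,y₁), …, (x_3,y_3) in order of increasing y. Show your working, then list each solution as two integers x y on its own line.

√482 = [21; 1,20,1,42, …], period ℓ=4 (even) → k=3
step 0: (21, 1)  from 21·(1,0) + (0,1)
…
step 2: (461, 21)  from 20·(22,1) + (21,1)
step 3: (483, 22)  from 1·(461,21) + (22,1)
→ (483, 22).  Check: 483²=233289, 482·22²=233288, difference 1.
n=2: (483,22)∘(483,22) = (483·483+482·22·22, 483·22+22·483) = (466577,21252)
n=3: (466577,21252)∘(483,22) = (483·466577+482·22·21252, 483·21252+22·466577) = (450712899,20529410)

483 22
466577 21252
450712899 20529410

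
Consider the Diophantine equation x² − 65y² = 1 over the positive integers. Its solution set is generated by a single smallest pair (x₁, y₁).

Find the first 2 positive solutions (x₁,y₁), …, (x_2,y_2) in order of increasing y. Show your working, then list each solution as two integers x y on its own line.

d=65: √d = [8; 16] (ℓ=1, odd), read p_1/q_1
a_0=8:  p_0=8·1+0=8,  q_0=8·0+1=1
a_1=16:  p_1=16·8+1=129,  q_1=16·1+0=16
fundamental: x₁=129, y₁=16  (since 16641 − 65·256 = 1)
(x_2, y_2) = (129·129 + 65·16·16, 129·16 + 16·129) = (33281, 4128)

129 16
33281 4128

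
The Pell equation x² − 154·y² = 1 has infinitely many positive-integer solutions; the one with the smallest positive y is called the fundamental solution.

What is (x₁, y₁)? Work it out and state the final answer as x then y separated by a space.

21295 1716

d=154: √d = [12; 2,2,3,1,2,1,3,2,2,24] (ℓ=10, even), read p_9/q_9
step 0: (12, 1)  from 12·(1,0) + (0,1)
step 1: (25, 2)  from 2·(12,1) + (1,0)
step 2: (62, 5)  from 2·(25,2) + (12,1)
step 3: (211, 17)  from 3·(62,5) + (25,2)
step 4: (273, 22)  from 1·(211,17) + (62,5)
step 5: (757, 61)  from 2·(273,22) + (211,17)
step 6: (1030, 83)  from 1·(757,61) + (273,22)
step 7: (3847, 310)  from 3·(1030,83) + (757,61)
step 8: (8724, 703)  from 2·(3847,310) + (1030,83)
step 9: (21295, 1716)  from 2·(8724,703) + (3847,310)
(x₁, y₁) = (21295, 1716);  21295² − 154·1716² = 1 ✓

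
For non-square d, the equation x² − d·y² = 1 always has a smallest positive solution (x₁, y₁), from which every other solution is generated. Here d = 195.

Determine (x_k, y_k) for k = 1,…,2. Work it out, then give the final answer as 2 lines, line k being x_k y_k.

14 1
391 28

√195 → a₀=13, period (1,26); ℓ=2 even so k=1
step 0: (13, 1)  from 13·(1,0) + (0,1)
step 1: (14, 1)  from 1·(13,1) + (1,0)
(x₁, y₁) = (14, 1);  14² − 195·1² = 1 ✓
(14+1√195)^2 = 391 + 28√195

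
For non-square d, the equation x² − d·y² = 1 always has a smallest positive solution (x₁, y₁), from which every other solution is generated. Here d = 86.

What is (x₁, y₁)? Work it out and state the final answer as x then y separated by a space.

10405 1122

√86 → a₀=9, period (3,1,1,1,8,1,1,1,3,18); ℓ=10 even so k=9
k=0  a_k=9  p_k/q_k = 9/1
k=1  a_k=3  p_k/q_k = 28/3
k=2  a_k=1  p_k/q_k = 37/4
k=3  a_k=1  p_k/q_k = 65/7
…
k=5  a_k=8  p_k/q_k = 881/95
k=6  a_k=1  p_k/q_k = 983/106
…
k=8  a_k=1  p_k/q_k = 2847/307
k=9  a_k=3  p_k/q_k = 10405/1122
→ (10405, 1122).  Check: 10405²=108264025, 86·1122²=108264024, difference 1.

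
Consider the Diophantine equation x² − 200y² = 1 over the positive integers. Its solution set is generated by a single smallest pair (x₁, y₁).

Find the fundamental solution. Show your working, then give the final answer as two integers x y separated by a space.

99 7

d=200: √d = [14; 7,28] (ℓ=2, even), read p_1/q_1
i=0: a=14 ⇒ p=14, q=1
i=1: a=7 ⇒ p=99, q=7
fundamental: x₁=99, y₁=7  (since 9801 − 200·49 = 1)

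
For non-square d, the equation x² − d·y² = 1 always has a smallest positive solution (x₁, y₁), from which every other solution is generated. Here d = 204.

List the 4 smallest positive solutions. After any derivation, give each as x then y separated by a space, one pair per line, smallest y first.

d=204: √d = [14; 3,1,1,6,1,1,3,28] (ℓ=8, even), read p_7/q_7
step 0: (14, 1)  from 14·(1,0) + (0,1)
step 1: (43, 3)  from 3·(14,1) + (1,0)
step 2: (57, 4)  from 1·(43,3) + (14,1)
step 3: (100, 7)  from 1·(57,4) + (43,3)
…
step 5: (757, 53)  from 1·(657,46) + (100,7)
step 6: (1414, 99)  from 1·(757,53) + (657,46)
step 7: (4999, 350)  from 3·(1414,99) + (757,53)
→ (4999, 350).  Check: 4999²=24990001, 204·350²=24990000, difference 1.
n=2: (4999,350)∘(4999,350) = (4999·4999+204·350·350, 4999·350+350·4999) = (49980001,3499300)
n=3: (49980001,3499300)∘(4999,350) = (4999·49980001+204·350·3499300, 4999·3499300+350·49980001) = (499700044999,34986001050)
n=4: (499700044999,34986001050)∘(4999,350) = (4999·499700044999+204·350·34986001050, 4999·34986001050+350·499700044999) = (4996000999920001,349790034998600)

4999 350
49980001 3499300
499700044999 34986001050
4996000999920001 349790034998600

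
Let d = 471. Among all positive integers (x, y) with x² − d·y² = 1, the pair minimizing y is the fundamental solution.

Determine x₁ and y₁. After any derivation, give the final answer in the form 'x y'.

7838695 361188

d=471: √d = [21; 1,2,2,1,3,…,2,1,42] (ℓ=14, even), read p_13/q_13
i=0: a=21 ⇒ p=21, q=1
…
i=6: a=4 ⇒ p=3429, q=158
…
i=8: a=4 ⇒ p=198665, q=9154
…
i=12: a=2 ⇒ p=5506953, q=253747
i=13: a=1 ⇒ p=7838695, q=361188
fundamental: x₁=7838695, y₁=361188  (since 61445139303025 − 471·130456771344 = 1)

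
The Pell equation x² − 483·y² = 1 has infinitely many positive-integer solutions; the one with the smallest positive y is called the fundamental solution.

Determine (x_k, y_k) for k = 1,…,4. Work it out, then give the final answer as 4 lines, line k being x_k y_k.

√483 = [21; 1,42, …], period ℓ=2 (even) → k=1
step 0: (21, 1)  from 21·(1,0) + (0,1)
step 1: (22, 1)  from 1·(21,1) + (1,0)
(x₁, y₁) = (22, 1);  22² − 483·1² = 1 ✓
(x_2, y_2) = (22·22 + 483·1·1, 22·1 + 1·22) = (967, 44)
(x_3, y_3) = (22·967 + 483·1·44, 22·44 + 1·967) = (42526, 1935)
(x_4, y_4) = (22·42526 + 483·1·1935, 22·1935 + 1·42526) = (1870177, 85096)

22 1
967 44
42526 1935
1870177 85096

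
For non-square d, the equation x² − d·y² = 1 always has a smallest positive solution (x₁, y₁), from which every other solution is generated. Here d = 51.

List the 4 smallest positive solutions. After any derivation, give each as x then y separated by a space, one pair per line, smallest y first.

50 7
4999 700
499850 69993
49980001 6998600

[7; 7,14] for √51; ℓ=2 ⇒ convergent index 1
i=0: a=7 ⇒ p=7, q=1
i=1: a=7 ⇒ p=50, q=7
(x₁, y₁) = (50, 7);  50² − 51·7² = 1 ✓
k=2:  x_2 = 50·50+51·7·7 = 4999,  y_2 = 50·7+7·50 = 700
k=3:  x_3 = 50·4999+51·7·700 = 499850,  y_3 = 50·700+7·4999 = 69993
k=4:  x_4 = 50·499850+51·7·69993 = 49980001,  y_4 = 50·69993+7·499850 = 6998600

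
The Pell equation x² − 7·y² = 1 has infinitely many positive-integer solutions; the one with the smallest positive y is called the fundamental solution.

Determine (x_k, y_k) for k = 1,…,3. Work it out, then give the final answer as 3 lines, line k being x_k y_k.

d=7: √d = [2; 1,1,1,4] (ℓ=4, even), read p_3/q_3
k=0  a_k=2  p_k/q_k = 2/1
k=1  a_k=1  p_k/q_k = 3/1
k=2  a_k=1  p_k/q_k = 5/2
k=3  a_k=1  p_k/q_k = 8/3
→ (8, 3).  Check: 8²=64, 7·3²=63, difference 1.
n=2: (8,3)∘(8,3) = (8·8+7·3·3, 8·3+3·8) = (127,48)
n=3: (127,48)∘(8,3) = (8·127+7·3·48, 8·48+3·127) = (2024,765)

8 3
127 48
2024 765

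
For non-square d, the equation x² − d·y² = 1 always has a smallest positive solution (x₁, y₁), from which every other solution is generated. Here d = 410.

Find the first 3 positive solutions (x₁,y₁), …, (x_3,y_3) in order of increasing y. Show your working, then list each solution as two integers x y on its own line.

81 4
13121 648
2125521 104972

√410 = [20; 4,40, …], period ℓ=2 (even) → k=1
step 0: (20, 1)  from 20·(1,0) + (0,1)
step 1: (81, 4)  from 4·(20,1) + (1,0)
fundamental: x₁=81, y₁=4  (since 6561 − 410·16 = 1)
(81+4√410)^2 = 13121 + 648√410
(81+4√410)^3 = 2125521 + 104972√410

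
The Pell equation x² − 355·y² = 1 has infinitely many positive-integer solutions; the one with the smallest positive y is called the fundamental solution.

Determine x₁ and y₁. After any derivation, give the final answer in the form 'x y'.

954809 50676

[18; 1,5,3,3,1,6,1,3,3,5,1,36] for √355; ℓ=12 ⇒ convergent index 11
k=0  a_k=18  p_k/q_k = 18/1
…
k=2  a_k=5  p_k/q_k = 113/6
…
k=7  a_k=1  p_k/q_k = 12002/637
k=8  a_k=3  p_k/q_k = 46463/2466
k=9  a_k=3  p_k/q_k = 151391/8035
k=10  a_k=5  p_k/q_k = 803418/42641
k=11  a_k=1  p_k/q_k = 954809/50676
(x₁, y₁) = (954809, 50676);  954809² − 355·50676² = 1 ✓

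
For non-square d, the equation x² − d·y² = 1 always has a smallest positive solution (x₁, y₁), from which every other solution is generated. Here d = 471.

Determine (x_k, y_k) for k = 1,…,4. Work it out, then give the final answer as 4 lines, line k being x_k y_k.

√471 = [21; 1,2,2,1,3,…,2,1,42, …], period ℓ=14 (even) → k=13
k=0  a_k=21  p_k/q_k = 21/1
k=1  a_k=1  p_k/q_k = 22/1
k=2  a_k=2  p_k/q_k = 65/3
…
k=4  a_k=1  p_k/q_k = 217/10
k=5  a_k=3  p_k/q_k = 803/37
…
k=12  a_k=2  p_k/q_k = 5506953/253747
k=13  a_k=1  p_k/q_k = 7838695/361188
→ (7838695, 361188).  Check: 7838695²=61445139303025, 471·361188²=61445139303024, difference 1.
n=2: (7838695,361188)∘(7838695,361188) = (7838695·7838695+471·361188·361188, 7838695·361188+361188·7838695) = (122890278606049,5662485139320)
n=3: (122890278606049,5662485139320)∘(7838695,361188) = (7838695·122890278606049+471·361188·5662485139320, 7838695·5662485139320+361188·122890278606049) = (1926598824915678693415,88772987898323613612)
n=4: (1926598824915678693415,88772987898323613612)∘(7838695,361188) = (7838695·1926598824915678693415+471·361188·88772987898323613612, 7838695·88772987898323613612+361188·1926598824915678693415) = (30204041151744689101078780801,1391728752747293974319493360)

7838695 361188
122890278606049 5662485139320
1926598824915678693415 88772987898323613612
30204041151744689101078780801 1391728752747293974319493360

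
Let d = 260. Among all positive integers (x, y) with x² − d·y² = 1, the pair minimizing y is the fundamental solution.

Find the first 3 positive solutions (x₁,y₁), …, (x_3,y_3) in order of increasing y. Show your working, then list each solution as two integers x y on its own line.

√260 → a₀=16, period (8,32); ℓ=2 even so k=1
a_0=16:  p_0=16·1+0=16,  q_0=16·0+1=1
a_1=8:  p_1=8·16+1=129,  q_1=8·1+0=8
→ (129, 8).  Check: 129²=16641, 260·8²=16640, difference 1.
k=2:  x_2 = 129·129+260·8·8 = 33281,  y_2 = 129·8+8·129 = 2064
k=3:  x_3 = 129·33281+260·8·2064 = 8586369,  y_3 = 129·2064+8·33281 = 532504

129 8
33281 2064
8586369 532504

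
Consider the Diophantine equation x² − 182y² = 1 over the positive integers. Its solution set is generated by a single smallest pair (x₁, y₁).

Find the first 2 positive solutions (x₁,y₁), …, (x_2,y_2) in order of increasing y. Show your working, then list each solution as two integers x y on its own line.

27 2
1457 108

[13; 2,26] for √182; ℓ=2 ⇒ convergent index 1
i=0: a=13 ⇒ p=13, q=1
i=1: a=2 ⇒ p=27, q=2
→ (27, 2).  Check: 27²=729, 182·2²=728, difference 1.
(x_2, y_2) = (27·27 + 182·2·2, 27·2 + 2·27) = (1457, 108)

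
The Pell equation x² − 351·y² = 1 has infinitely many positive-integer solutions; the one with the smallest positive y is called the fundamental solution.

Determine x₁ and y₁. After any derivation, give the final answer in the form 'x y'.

62425 3332

d=351: √d = [18; 1,2,1,3,2,2,2,3,1,2,1,36] (ℓ=12, even), read p_11/q_11
step 0: (18, 1)  from 18·(1,0) + (0,1)
step 1: (19, 1)  from 1·(18,1) + (1,0)
…
step 7: (3747, 200)  from 2·(1555,83) + (637,34)
step 8: (12796, 683)  from 3·(3747,200) + (1555,83)
step 9: (16543, 883)  from 1·(12796,683) + (3747,200)
step 10: (45882, 2449)  from 2·(16543,883) + (12796,683)
step 11: (62425, 3332)  from 1·(45882,2449) + (16543,883)
fundamental: x₁=62425, y₁=3332  (since 3896880625 − 351·11102224 = 1)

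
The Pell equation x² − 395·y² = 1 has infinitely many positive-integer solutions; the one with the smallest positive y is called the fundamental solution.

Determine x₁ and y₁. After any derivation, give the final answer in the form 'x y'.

159 8

d=395: √d = [19; 1,6,1,38] (ℓ=4, even), read p_3/q_3
a_0=19:  p_0=19·1+0=19,  q_0=19·0+1=1
a_1=1:  p_1=1·19+1=20,  q_1=1·1+0=1
a_2=6:  p_2=6·20+19=139,  q_2=6·1+1=7
a_3=1:  p_3=1·139+20=159,  q_3=1·7+1=8
fundamental: x₁=159, y₁=8  (since 25281 − 395·64 = 1)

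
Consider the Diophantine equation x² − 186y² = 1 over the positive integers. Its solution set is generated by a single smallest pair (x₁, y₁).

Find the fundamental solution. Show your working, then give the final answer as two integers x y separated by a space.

7501 550

√186 = [13; 1,1,1,3,4,3,1,1,1,26, …], period ℓ=10 (even) → k=9
i=0: a=13 ⇒ p=13, q=1
i=1: a=1 ⇒ p=14, q=1
i=2: a=1 ⇒ p=27, q=2
i=3: a=1 ⇒ p=41, q=3
i=4: a=3 ⇒ p=150, q=11
i=5: a=4 ⇒ p=641, q=47
i=6: a=3 ⇒ p=2073, q=152
…
i=8: a=1 ⇒ p=4787, q=351
i=9: a=1 ⇒ p=7501, q=550
→ (7501, 550).  Check: 7501²=56265001, 186·550²=56265000, difference 1.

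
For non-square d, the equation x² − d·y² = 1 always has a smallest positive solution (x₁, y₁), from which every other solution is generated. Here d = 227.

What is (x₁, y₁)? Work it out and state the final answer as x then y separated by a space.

226 15

[15; 15,30] for √227; ℓ=2 ⇒ convergent index 1
step 0: (15, 1)  from 15·(1,0) + (0,1)
step 1: (226, 15)  from 15·(15,1) + (1,0)
(x₁, y₁) = (226, 15);  226² − 227·15² = 1 ✓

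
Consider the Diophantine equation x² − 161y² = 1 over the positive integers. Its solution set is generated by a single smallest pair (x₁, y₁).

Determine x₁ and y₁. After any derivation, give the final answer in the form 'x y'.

11775 928

√161 = [12; 1,2,4,1,2,1,4,2,1,24, …], period ℓ=10 (even) → k=9
a_0=12:  p_0=12·1+0=12,  q_0=12·0+1=1
…
a_4=1:  p_4=1·165+38=203,  q_4=1·13+3=16
a_5=2:  p_5=2·203+165=571,  q_5=2·16+13=45
…
a_8=2:  p_8=2·3667+774=8108,  q_8=2·289+61=639
a_9=1:  p_9=1·8108+3667=11775,  q_9=1·639+289=928
fundamental: x₁=11775, y₁=928  (since 138650625 − 161·861184 = 1)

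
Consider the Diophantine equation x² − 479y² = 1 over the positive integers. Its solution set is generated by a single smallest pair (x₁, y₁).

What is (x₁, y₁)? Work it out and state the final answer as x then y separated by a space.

2989440 136591

√479 → a₀=21, period (1,7,1,3,2,21,2,3,1,7,1,42); ℓ=12 even so k=11
k=0  a_k=21  p_k/q_k = 21/1
…
k=3  a_k=1  p_k/q_k = 197/9
k=4  a_k=3  p_k/q_k = 766/35
…
k=6  a_k=21  p_k/q_k = 37075/1694
…
k=8  a_k=3  p_k/q_k = 264712/12095
k=9  a_k=1  p_k/q_k = 340591/15562
k=10  a_k=7  p_k/q_k = 2648849/121029
k=11  a_k=1  p_k/q_k = 2989440/136591
(x₁, y₁) = (2989440, 136591);  2989440² − 479·136591² = 1 ✓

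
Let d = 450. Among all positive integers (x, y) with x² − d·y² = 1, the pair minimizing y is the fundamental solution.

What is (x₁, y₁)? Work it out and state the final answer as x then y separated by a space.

√450 → a₀=21, period (4,1,2,4,2,1,4,42); ℓ=8 even so k=7
a_0=21:  p_0=21·1+0=21,  q_0=21·0+1=1
…
a_3=2:  p_3=2·106+85=297,  q_3=2·5+4=14
…
a_6=1:  p_6=1·2885+1294=4179,  q_6=1·136+61=197
a_7=4:  p_7=4·4179+2885=19601,  q_7=4·197+136=924
(x₁, y₁) = (19601, 924);  19601² − 450·924² = 1 ✓

19601 924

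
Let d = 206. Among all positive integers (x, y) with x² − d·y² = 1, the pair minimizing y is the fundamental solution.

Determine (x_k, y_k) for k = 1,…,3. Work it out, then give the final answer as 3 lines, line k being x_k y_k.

59535 4148
7088832449 493902360
844067279642895 58808954001052

√206 = [14; 2,1,5,14,5,1,2,28, …], period ℓ=8 (even) → k=7
k=0  a_k=14  p_k/q_k = 14/1
k=1  a_k=2  p_k/q_k = 29/2
…
k=3  a_k=5  p_k/q_k = 244/17
k=4  a_k=14  p_k/q_k = 3459/241
…
k=6  a_k=1  p_k/q_k = 20998/1463
k=7  a_k=2  p_k/q_k = 59535/4148
→ (59535, 4148).  Check: 59535²=3544416225, 206·4148²=3544416224, difference 1.
(59535+4148√206)^2 = 7088832449 + 493902360√206
(59535+4148√206)^3 = 844067279642895 + 58808954001052√206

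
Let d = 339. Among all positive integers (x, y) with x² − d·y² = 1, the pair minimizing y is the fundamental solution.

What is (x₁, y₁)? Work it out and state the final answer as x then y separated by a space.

√339 = [18; 2,2,2,1,17,1,2,2,2,36, …], period ℓ=10 (even) → k=9
k=0  a_k=18  p_k/q_k = 18/1
…
k=4  a_k=1  p_k/q_k = 313/17
k=5  a_k=17  p_k/q_k = 5542/301
k=6  a_k=1  p_k/q_k = 5855/318
k=7  a_k=2  p_k/q_k = 17252/937
k=8  a_k=2  p_k/q_k = 40359/2192
k=9  a_k=2  p_k/q_k = 97970/5321
fundamental: x₁=97970, y₁=5321  (since 9598120900 − 339·28313041 = 1)

97970 5321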